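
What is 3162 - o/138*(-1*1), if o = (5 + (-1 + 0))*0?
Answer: 3162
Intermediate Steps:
o = 0 (o = (5 - 1)*0 = 4*0 = 0)
3162 - o/138*(-1*1) = 3162 - 0/138*(-1*1) = 3162 - 0*(1/138)*(-1) = 3162 - 0*(-1) = 3162 - 1*0 = 3162 + 0 = 3162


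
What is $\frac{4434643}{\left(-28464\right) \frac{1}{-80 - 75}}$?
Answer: $\frac{687369665}{28464} \approx 24149.0$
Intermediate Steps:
$\frac{4434643}{\left(-28464\right) \frac{1}{-80 - 75}} = \frac{4434643}{\left(-28464\right) \frac{1}{-155}} = \frac{4434643}{\left(-28464\right) \left(- \frac{1}{155}\right)} = \frac{4434643}{\frac{28464}{155}} = 4434643 \cdot \frac{155}{28464} = \frac{687369665}{28464}$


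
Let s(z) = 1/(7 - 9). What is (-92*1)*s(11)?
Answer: 46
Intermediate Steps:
s(z) = -1/2 (s(z) = 1/(-2) = -1/2)
(-92*1)*s(11) = -92*1*(-1/2) = -92*(-1/2) = 46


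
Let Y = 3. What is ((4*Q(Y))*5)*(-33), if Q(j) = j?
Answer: -1980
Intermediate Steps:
((4*Q(Y))*5)*(-33) = ((4*3)*5)*(-33) = (12*5)*(-33) = 60*(-33) = -1980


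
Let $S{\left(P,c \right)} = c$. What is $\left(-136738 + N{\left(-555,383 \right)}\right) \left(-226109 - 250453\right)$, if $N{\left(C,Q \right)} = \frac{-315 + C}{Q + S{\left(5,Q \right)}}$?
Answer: $\frac{24958070916018}{383} \approx 6.5165 \cdot 10^{10}$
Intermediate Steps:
$N{\left(C,Q \right)} = \frac{-315 + C}{2 Q}$ ($N{\left(C,Q \right)} = \frac{-315 + C}{Q + Q} = \frac{-315 + C}{2 Q}$)
$\left(-136738 + N{\left(-555,383 \right)}\right) \left(-226109 - 250453\right) = \left(-136738 + \frac{-315 - 555}{2 \cdot 383}\right) \left(-226109 - 250453\right) = \left(-136738 + \frac{1}{2} \cdot \frac{1}{383} \left(-870\right)\right) \left(-476562\right) = \left(-136738 - \frac{435}{383}\right) \left(-476562\right) = \left(- \frac{52371089}{383}\right) \left(-476562\right) = \frac{24958070916018}{383}$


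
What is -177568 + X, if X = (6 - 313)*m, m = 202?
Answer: -239582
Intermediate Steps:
X = -62014 (X = (6 - 313)*202 = -307*202 = -62014)
-177568 + X = -177568 - 62014 = -239582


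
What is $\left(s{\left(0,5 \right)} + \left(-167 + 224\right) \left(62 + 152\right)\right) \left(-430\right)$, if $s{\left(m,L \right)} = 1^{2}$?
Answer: $-5245570$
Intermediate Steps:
$s{\left(m,L \right)} = 1$
$\left(s{\left(0,5 \right)} + \left(-167 + 224\right) \left(62 + 152\right)\right) \left(-430\right) = \left(1 + \left(-167 + 224\right) \left(62 + 152\right)\right) \left(-430\right) = \left(1 + 57 \cdot 214\right) \left(-430\right) = \left(1 + 12198\right) \left(-430\right) = 12199 \left(-430\right) = -5245570$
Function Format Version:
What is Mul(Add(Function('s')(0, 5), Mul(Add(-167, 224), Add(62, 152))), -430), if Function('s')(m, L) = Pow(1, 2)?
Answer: -5245570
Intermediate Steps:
Function('s')(m, L) = 1
Mul(Add(Function('s')(0, 5), Mul(Add(-167, 224), Add(62, 152))), -430) = Mul(Add(1, Mul(Add(-167, 224), Add(62, 152))), -430) = Mul(Add(1, Mul(57, 214)), -430) = Mul(Add(1, 12198), -430) = Mul(12199, -430) = -5245570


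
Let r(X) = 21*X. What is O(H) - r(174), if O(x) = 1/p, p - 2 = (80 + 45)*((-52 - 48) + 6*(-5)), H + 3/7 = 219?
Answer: -59370193/16248 ≈ -3654.0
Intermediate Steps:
H = 1530/7 (H = -3/7 + 219 = 1530/7 ≈ 218.57)
p = -16248 (p = 2 + (80 + 45)*((-52 - 48) + 6*(-5)) = 2 + 125*(-100 - 30) = 2 + 125*(-130) = 2 - 16250 = -16248)
O(x) = -1/16248 (O(x) = 1/(-16248) = -1/16248)
O(H) - r(174) = -1/16248 - 21*174 = -1/16248 - 1*3654 = -1/16248 - 3654 = -59370193/16248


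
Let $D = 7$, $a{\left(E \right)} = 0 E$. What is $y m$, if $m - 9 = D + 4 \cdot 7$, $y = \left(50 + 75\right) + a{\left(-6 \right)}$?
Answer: $5500$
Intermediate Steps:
$a{\left(E \right)} = 0$
$y = 125$ ($y = \left(50 + 75\right) + 0 = 125 + 0 = 125$)
$m = 44$ ($m = 9 + \left(7 + 4 \cdot 7\right) = 9 + \left(7 + 28\right) = 9 + 35 = 44$)
$y m = 125 \cdot 44 = 5500$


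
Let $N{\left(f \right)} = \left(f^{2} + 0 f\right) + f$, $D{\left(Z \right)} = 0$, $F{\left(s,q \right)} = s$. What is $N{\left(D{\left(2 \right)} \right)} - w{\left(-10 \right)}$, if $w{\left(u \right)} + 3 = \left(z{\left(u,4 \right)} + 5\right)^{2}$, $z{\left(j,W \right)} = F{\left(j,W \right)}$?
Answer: $-22$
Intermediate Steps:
$z{\left(j,W \right)} = j$
$w{\left(u \right)} = -3 + \left(5 + u\right)^{2}$ ($w{\left(u \right)} = -3 + \left(u + 5\right)^{2} = -3 + \left(5 + u\right)^{2}$)
$N{\left(f \right)} = f + f^{2}$ ($N{\left(f \right)} = \left(f^{2} + 0\right) + f = f^{2} + f = f + f^{2}$)
$N{\left(D{\left(2 \right)} \right)} - w{\left(-10 \right)} = 0 \left(1 + 0\right) - \left(-3 + \left(5 - 10\right)^{2}\right) = 0 \cdot 1 - \left(-3 + \left(-5\right)^{2}\right) = 0 - \left(-3 + 25\right) = 0 - 22 = -22$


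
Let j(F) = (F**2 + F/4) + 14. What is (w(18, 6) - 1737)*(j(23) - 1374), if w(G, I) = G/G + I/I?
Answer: 5727235/4 ≈ 1.4318e+6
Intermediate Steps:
w(G, I) = 2 (w(G, I) = 1 + 1 = 2)
j(F) = 14 + F**2 + F/4 (j(F) = (F**2 + F/4) + 14 = 14 + F**2 + F/4)
(w(18, 6) - 1737)*(j(23) - 1374) = (2 - 1737)*((14 + 23**2 + (1/4)*23) - 1374) = -1735*((14 + 529 + 23/4) - 1374) = -1735*(2195/4 - 1374) = -1735*(-3301/4) = 5727235/4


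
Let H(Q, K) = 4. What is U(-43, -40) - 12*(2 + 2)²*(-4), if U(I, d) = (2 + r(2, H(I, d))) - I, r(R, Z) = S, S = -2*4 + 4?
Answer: 809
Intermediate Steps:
S = -4 (S = -8 + 4 = -4)
r(R, Z) = -4
U(I, d) = -2 - I (U(I, d) = (2 - 4) - I = -2 - I)
U(-43, -40) - 12*(2 + 2)²*(-4) = (-2 - 1*(-43)) - 12*(2 + 2)²*(-4) = (-2 + 43) - 12*4²*(-4) = 41 - 12*16*(-4) = 41 - 192*(-4) = 41 - 1*(-768) = 41 + 768 = 809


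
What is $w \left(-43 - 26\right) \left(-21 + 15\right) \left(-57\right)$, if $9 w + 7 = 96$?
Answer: $-233358$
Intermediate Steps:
$w = \frac{89}{9}$ ($w = - \frac{7}{9} + \frac{1}{9} \cdot 96 = - \frac{7}{9} + \frac{32}{3} = \frac{89}{9} \approx 9.8889$)
$w \left(-43 - 26\right) \left(-21 + 15\right) \left(-57\right) = \frac{89 \left(-43 - 26\right) \left(-21 + 15\right)}{9} \left(-57\right) = \frac{89 \left(\left(-69\right) \left(-6\right)\right)}{9} \left(-57\right) = \frac{89}{9} \cdot 414 \left(-57\right) = 4094 \left(-57\right) = -233358$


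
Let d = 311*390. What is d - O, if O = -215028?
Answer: 336318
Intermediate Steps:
d = 121290
d - O = 121290 - 1*(-215028) = 121290 + 215028 = 336318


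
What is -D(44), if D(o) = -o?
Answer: 44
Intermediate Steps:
-D(44) = -(-1)*44 = -1*(-44) = 44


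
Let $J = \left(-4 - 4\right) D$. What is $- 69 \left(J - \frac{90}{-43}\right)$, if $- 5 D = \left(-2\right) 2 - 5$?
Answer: $\frac{182574}{215} \approx 849.18$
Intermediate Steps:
$D = \frac{9}{5}$ ($D = - \frac{\left(-2\right) 2 - 5}{5} = - \frac{-4 - 5}{5} = \left(- \frac{1}{5}\right) \left(-9\right) = \frac{9}{5} \approx 1.8$)
$J = - \frac{72}{5}$ ($J = \left(-4 - 4\right) \frac{9}{5} = \left(-8\right) \frac{9}{5} = - \frac{72}{5} \approx -14.4$)
$- 69 \left(J - \frac{90}{-43}\right) = - 69 \left(- \frac{72}{5} - \frac{90}{-43}\right) = - 69 \left(- \frac{72}{5} - - \frac{90}{43}\right) = - 69 \left(- \frac{72}{5} + \frac{90}{43}\right) = \left(-69\right) \left(- \frac{2646}{215}\right) = \frac{182574}{215}$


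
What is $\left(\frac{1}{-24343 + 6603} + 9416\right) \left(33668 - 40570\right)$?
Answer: $- \frac{576454484389}{8870} \approx -6.4989 \cdot 10^{7}$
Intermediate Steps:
$\left(\frac{1}{-24343 + 6603} + 9416\right) \left(33668 - 40570\right) = \left(\frac{1}{-17740} + 9416\right) \left(-6902\right) = \left(- \frac{1}{17740} + 9416\right) \left(-6902\right) = \frac{167039839}{17740} \left(-6902\right) = - \frac{576454484389}{8870}$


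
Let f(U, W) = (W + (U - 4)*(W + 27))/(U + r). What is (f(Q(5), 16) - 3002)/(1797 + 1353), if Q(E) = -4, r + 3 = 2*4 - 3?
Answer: -473/525 ≈ -0.90095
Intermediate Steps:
r = 2 (r = -3 + (2*4 - 3) = -3 + (8 - 3) = -3 + 5 = 2)
f(U, W) = (W + (-4 + U)*(27 + W))/(2 + U) (f(U, W) = (W + (U - 4)*(W + 27))/(U + 2) = (W + (-4 + U)*(27 + W))/(2 + U))
(f(Q(5), 16) - 3002)/(1797 + 1353) = ((-108 - 3*16 + 27*(-4) - 4*16)/(2 - 4) - 3002)/(1797 + 1353) = ((-108 - 48 - 108 - 64)/(-2) - 3002)/3150 = (-1/2*(-328) - 3002)*(1/3150) = (164 - 3002)*(1/3150) = -2838*1/3150 = -473/525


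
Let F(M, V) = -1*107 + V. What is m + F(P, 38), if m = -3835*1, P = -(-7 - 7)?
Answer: -3904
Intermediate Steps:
P = 14 (P = -1*(-14) = 14)
F(M, V) = -107 + V
m = -3835
m + F(P, 38) = -3835 + (-107 + 38) = -3835 - 69 = -3904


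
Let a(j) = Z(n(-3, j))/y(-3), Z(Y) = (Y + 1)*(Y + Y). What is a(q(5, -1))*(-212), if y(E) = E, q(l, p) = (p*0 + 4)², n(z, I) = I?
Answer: 115328/3 ≈ 38443.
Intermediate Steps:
q(l, p) = 16 (q(l, p) = (0 + 4)² = 4² = 16)
Z(Y) = 2*Y*(1 + Y) (Z(Y) = (1 + Y)*(2*Y) = 2*Y*(1 + Y))
a(j) = -2*j*(1 + j)/3 (a(j) = (2*j*(1 + j))/(-3) = (2*j*(1 + j))*(-⅓) = -2*j*(1 + j)/3)
a(q(5, -1))*(-212) = -⅔*16*(1 + 16)*(-212) = -⅔*16*17*(-212) = -544/3*(-212) = 115328/3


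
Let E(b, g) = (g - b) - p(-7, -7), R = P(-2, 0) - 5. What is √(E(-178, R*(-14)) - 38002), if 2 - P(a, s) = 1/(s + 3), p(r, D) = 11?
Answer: I*√340095/3 ≈ 194.39*I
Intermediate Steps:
P(a, s) = 2 - 1/(3 + s) (P(a, s) = 2 - 1/(s + 3) = 2 - 1/(3 + s))
R = -10/3 (R = (5 + 2*0)/(3 + 0) - 5 = (5 + 0)/3 - 5 = (⅓)*5 - 5 = 5/3 - 5 = -10/3 ≈ -3.3333)
E(b, g) = -11 + g - b (E(b, g) = (g - b) - 1*11 = (g - b) - 11 = -11 + g - b)
√(E(-178, R*(-14)) - 38002) = √((-11 - 10/3*(-14) - 1*(-178)) - 38002) = √((-11 + 140/3 + 178) - 38002) = √(641/3 - 38002) = √(-113365/3) = I*√340095/3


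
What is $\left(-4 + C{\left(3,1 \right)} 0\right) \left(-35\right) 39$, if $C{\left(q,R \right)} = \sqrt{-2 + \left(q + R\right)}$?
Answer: $5460$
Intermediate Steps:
$C{\left(q,R \right)} = \sqrt{-2 + R + q}$ ($C{\left(q,R \right)} = \sqrt{-2 + \left(R + q\right)} = \sqrt{-2 + R + q}$)
$\left(-4 + C{\left(3,1 \right)} 0\right) \left(-35\right) 39 = \left(-4 + \sqrt{-2 + 1 + 3} \cdot 0\right) \left(-35\right) 39 = \left(-4 + \sqrt{2} \cdot 0\right) \left(-35\right) 39 = \left(-4 + 0\right) \left(-35\right) 39 = \left(-4\right) \left(-35\right) 39 = 140 \cdot 39 = 5460$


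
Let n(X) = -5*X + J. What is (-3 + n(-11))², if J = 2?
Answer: 2916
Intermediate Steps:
n(X) = 2 - 5*X (n(X) = -5*X + 2 = 2 - 5*X)
(-3 + n(-11))² = (-3 + (2 - 5*(-11)))² = (-3 + (2 + 55))² = (-3 + 57)² = 54² = 2916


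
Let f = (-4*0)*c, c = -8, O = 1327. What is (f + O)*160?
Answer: 212320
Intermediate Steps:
f = 0 (f = -4*0*(-8) = 0*(-8) = 0)
(f + O)*160 = (0 + 1327)*160 = 1327*160 = 212320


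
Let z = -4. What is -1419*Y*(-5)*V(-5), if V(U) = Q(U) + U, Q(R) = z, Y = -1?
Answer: 63855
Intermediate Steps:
Q(R) = -4
V(U) = -4 + U
-1419*Y*(-5)*V(-5) = -1419*(-1*(-5))*(-4 - 5) = -7095*(-9) = -1419*(-45) = 63855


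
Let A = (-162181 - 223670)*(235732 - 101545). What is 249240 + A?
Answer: -51775938897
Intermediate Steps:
A = -51776188137 (A = -385851*134187 = -51776188137)
249240 + A = 249240 - 51776188137 = -51775938897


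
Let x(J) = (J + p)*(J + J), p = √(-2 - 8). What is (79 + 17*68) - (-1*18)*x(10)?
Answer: 4835 + 360*I*√10 ≈ 4835.0 + 1138.4*I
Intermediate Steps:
p = I*√10 (p = √(-10) = I*√10 ≈ 3.1623*I)
x(J) = 2*J*(J + I*√10) (x(J) = (J + I*√10)*(J + J) = (J + I*√10)*(2*J) = 2*J*(J + I*√10))
(79 + 17*68) - (-1*18)*x(10) = (79 + 17*68) - (-1*18)*2*10*(10 + I*√10) = (79 + 1156) - (-18)*(200 + 20*I*√10) = 1235 - (-3600 - 360*I*√10) = 1235 + (3600 + 360*I*√10) = 4835 + 360*I*√10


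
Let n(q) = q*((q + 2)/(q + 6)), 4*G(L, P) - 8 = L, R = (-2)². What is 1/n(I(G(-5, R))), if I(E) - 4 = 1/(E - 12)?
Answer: 10035/23408 ≈ 0.42870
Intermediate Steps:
R = 4
G(L, P) = 2 + L/4
I(E) = 4 + 1/(-12 + E) (I(E) = 4 + 1/(E - 12) = 4 + 1/(-12 + E))
n(q) = q*(2 + q)/(6 + q) (n(q) = q*((2 + q)/(6 + q)) = q*(2 + q)/(6 + q))
1/n(I(G(-5, R))) = 1/(((-47 + 4*(2 + (¼)*(-5)))/(-12 + (2 + (¼)*(-5))))*(2 + (-47 + 4*(2 + (¼)*(-5)))/(-12 + (2 + (¼)*(-5))))/(6 + (-47 + 4*(2 + (¼)*(-5)))/(-12 + (2 + (¼)*(-5))))) = 1/(((-47 + 4*(2 - 5/4))/(-12 + (2 - 5/4)))*(2 + (-47 + 4*(2 - 5/4))/(-12 + (2 - 5/4)))/(6 + (-47 + 4*(2 - 5/4))/(-12 + (2 - 5/4)))) = 1/(((-47 + 4*(¾))/(-12 + ¾))*(2 + (-47 + 4*(¾))/(-12 + ¾))/(6 + (-47 + 4*(¾))/(-12 + ¾))) = 1/(((-47 + 3)/(-45/4))*(2 + (-47 + 3)/(-45/4))/(6 + (-47 + 3)/(-45/4))) = 1/((-4/45*(-44))*(2 - 4/45*(-44))/(6 - 4/45*(-44))) = 1/(176*(2 + 176/45)/(45*(6 + 176/45))) = 1/((176/45)*(266/45)/(446/45)) = 1/((176/45)*(45/446)*(266/45)) = 1/(23408/10035) = 10035/23408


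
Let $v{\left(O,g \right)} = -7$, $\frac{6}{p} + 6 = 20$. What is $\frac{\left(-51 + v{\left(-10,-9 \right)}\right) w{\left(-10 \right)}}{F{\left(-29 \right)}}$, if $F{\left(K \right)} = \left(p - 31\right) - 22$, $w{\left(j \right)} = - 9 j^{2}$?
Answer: $- \frac{45675}{46} \approx -992.93$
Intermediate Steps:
$p = \frac{3}{7}$ ($p = \frac{6}{-6 + 20} = \frac{6}{14} = 6 \cdot \frac{1}{14} = \frac{3}{7} \approx 0.42857$)
$F{\left(K \right)} = - \frac{368}{7}$ ($F{\left(K \right)} = \left(\frac{3}{7} - 31\right) - 22 = - \frac{214}{7} - 22 = - \frac{368}{7}$)
$\frac{\left(-51 + v{\left(-10,-9 \right)}\right) w{\left(-10 \right)}}{F{\left(-29 \right)}} = \frac{\left(-51 - 7\right) \left(- 9 \left(-10\right)^{2}\right)}{- \frac{368}{7}} = - 58 \left(\left(-9\right) 100\right) \left(- \frac{7}{368}\right) = \left(-58\right) \left(-900\right) \left(- \frac{7}{368}\right) = 52200 \left(- \frac{7}{368}\right) = - \frac{45675}{46}$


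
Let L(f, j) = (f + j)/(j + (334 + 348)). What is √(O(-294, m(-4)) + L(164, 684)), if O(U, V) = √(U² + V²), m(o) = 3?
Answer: √(289592 + 1399467*√9605)/683 ≈ 17.165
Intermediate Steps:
L(f, j) = (f + j)/(682 + j) (L(f, j) = (f + j)/(j + 682) = (f + j)/(682 + j))
√(O(-294, m(-4)) + L(164, 684)) = √(√((-294)² + 3²) + (164 + 684)/(682 + 684)) = √(√(86436 + 9) + 848/1366) = √(√86445 + (1/1366)*848) = √(3*√9605 + 424/683) = √(424/683 + 3*√9605)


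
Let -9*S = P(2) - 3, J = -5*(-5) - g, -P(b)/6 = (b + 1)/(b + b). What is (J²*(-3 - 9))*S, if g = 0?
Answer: -6250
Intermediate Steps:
P(b) = -3*(1 + b)/b (P(b) = -6*(b + 1)/(b + b) = -6*(1 + b)/(2*b) = -6*(1 + b)*1/(2*b) = -3*(1 + b)/b)
J = 25 (J = -5*(-5) - 1*0 = 25 + 0 = 25)
S = ⅚ (S = -((-3 - 3/2) - 3)/9 = -(-9/2 - 3)/9 = -⅑*(-15/2) = ⅚ ≈ 0.83333)
(J²*(-3 - 9))*S = (25²*(-3 - 9))*(⅚) = (625*(-12))*(⅚) = -7500*⅚ = -6250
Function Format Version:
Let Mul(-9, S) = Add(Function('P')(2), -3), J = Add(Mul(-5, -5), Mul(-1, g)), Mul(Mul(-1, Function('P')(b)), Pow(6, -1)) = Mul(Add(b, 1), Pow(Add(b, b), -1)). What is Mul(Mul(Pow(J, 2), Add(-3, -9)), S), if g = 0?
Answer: -6250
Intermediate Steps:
Function('P')(b) = Mul(-3, Pow(b, -1), Add(1, b)) (Function('P')(b) = Mul(-6, Mul(Add(b, 1), Pow(Add(b, b), -1))) = Mul(-6, Mul(Add(1, b), Pow(Mul(2, b), -1))) = Mul(-6, Mul(Add(1, b), Mul(Rational(1, 2), Pow(b, -1)))) = Mul(-6, Mul(Rational(1, 2), Pow(b, -1), Add(1, b))) = Mul(-3, Pow(b, -1), Add(1, b)))
J = 25 (J = Add(Mul(-5, -5), Mul(-1, 0)) = Add(25, 0) = 25)
S = Rational(5, 6) (S = Mul(Rational(-1, 9), Add(Add(-3, Mul(-3, Pow(2, -1))), -3)) = Mul(Rational(-1, 9), Add(Add(-3, Mul(-3, Rational(1, 2))), -3)) = Mul(Rational(-1, 9), Add(Add(-3, Rational(-3, 2)), -3)) = Mul(Rational(-1, 9), Add(Rational(-9, 2), -3)) = Mul(Rational(-1, 9), Rational(-15, 2)) = Rational(5, 6) ≈ 0.83333)
Mul(Mul(Pow(J, 2), Add(-3, -9)), S) = Mul(Mul(Pow(25, 2), Add(-3, -9)), Rational(5, 6)) = Mul(Mul(625, -12), Rational(5, 6)) = Mul(-7500, Rational(5, 6)) = -6250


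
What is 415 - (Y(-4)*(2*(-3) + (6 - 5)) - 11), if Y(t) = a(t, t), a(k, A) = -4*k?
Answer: 506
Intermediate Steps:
Y(t) = -4*t
415 - (Y(-4)*(2*(-3) + (6 - 5)) - 11) = 415 - ((-4*(-4))*(2*(-3) + (6 - 5)) - 11) = 415 - (16*(-6 + 1) - 11) = 415 - (16*(-5) - 11) = 415 - (-80 - 11) = 415 - 1*(-91) = 415 + 91 = 506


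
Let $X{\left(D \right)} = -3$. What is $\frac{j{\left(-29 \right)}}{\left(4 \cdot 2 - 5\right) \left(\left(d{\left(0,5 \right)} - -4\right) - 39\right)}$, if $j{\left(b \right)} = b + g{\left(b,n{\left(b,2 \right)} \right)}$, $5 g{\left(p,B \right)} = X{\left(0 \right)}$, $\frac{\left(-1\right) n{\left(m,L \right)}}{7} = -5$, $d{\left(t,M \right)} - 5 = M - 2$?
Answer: $\frac{148}{405} \approx 0.36543$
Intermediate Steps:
$d{\left(t,M \right)} = 3 + M$ ($d{\left(t,M \right)} = 5 + \left(M - 2\right) = 5 + \left(-2 + M\right) = 3 + M$)
$n{\left(m,L \right)} = 35$ ($n{\left(m,L \right)} = \left(-7\right) \left(-5\right) = 35$)
$g{\left(p,B \right)} = - \frac{3}{5}$ ($g{\left(p,B \right)} = \frac{1}{5} \left(-3\right) = - \frac{3}{5}$)
$j{\left(b \right)} = - \frac{3}{5} + b$ ($j{\left(b \right)} = b - \frac{3}{5} = - \frac{3}{5} + b$)
$\frac{j{\left(-29 \right)}}{\left(4 \cdot 2 - 5\right) \left(\left(d{\left(0,5 \right)} - -4\right) - 39\right)} = \frac{- \frac{3}{5} - 29}{\left(4 \cdot 2 - 5\right) \left(\left(\left(3 + 5\right) - -4\right) - 39\right)} = - \frac{148}{5 \left(8 - 5\right) \left(\left(8 + 4\right) - 39\right)} = - \frac{148}{5 \cdot 3 \left(12 - 39\right)} = - \frac{148}{5 \cdot 3 \left(-27\right)} = - \frac{148}{5 \left(-81\right)} = \left(- \frac{148}{5}\right) \left(- \frac{1}{81}\right) = \frac{148}{405}$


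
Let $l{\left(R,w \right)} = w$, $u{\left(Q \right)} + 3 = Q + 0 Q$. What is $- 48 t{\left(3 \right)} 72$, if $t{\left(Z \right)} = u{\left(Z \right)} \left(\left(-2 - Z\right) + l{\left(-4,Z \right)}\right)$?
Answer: $0$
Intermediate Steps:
$u{\left(Q \right)} = -3 + Q$ ($u{\left(Q \right)} = -3 + \left(Q + 0 Q\right) = -3 + \left(Q + 0\right) = -3 + Q$)
$t{\left(Z \right)} = 6 - 2 Z$ ($t{\left(Z \right)} = \left(-3 + Z\right) \left(\left(-2 - Z\right) + Z\right) = \left(-3 + Z\right) \left(-2\right) = 6 - 2 Z$)
$- 48 t{\left(3 \right)} 72 = - 48 \left(6 - 6\right) 72 = \left(-48\right) 0 \cdot 72 = 0 \cdot 72 = 0$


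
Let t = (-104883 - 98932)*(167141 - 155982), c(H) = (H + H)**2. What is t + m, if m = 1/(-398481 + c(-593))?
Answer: -2292828110412274/1008115 ≈ -2.2744e+9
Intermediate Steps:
c(H) = 4*H**2 (c(H) = (2*H)**2 = 4*H**2)
m = 1/1008115 (m = 1/(-398481 + 4*(-593)**2) = 1/(-398481 + 4*351649) = 1/(-398481 + 1406596) = 1/1008115 ≈ 9.9195e-7)
t = -2274371585 (t = -203815*11159 = -2274371585)
t + m = -2274371585 + 1/1008115 = -2292828110412274/1008115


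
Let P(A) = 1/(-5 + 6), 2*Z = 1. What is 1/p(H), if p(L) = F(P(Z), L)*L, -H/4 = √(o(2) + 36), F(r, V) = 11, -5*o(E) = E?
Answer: -√890/7832 ≈ -0.0038091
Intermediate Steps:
Z = ½ (Z = (½)*1 = ½ ≈ 0.50000)
o(E) = -E/5
P(A) = 1 (P(A) = 1/1 = 1)
H = -4*√890/5 (H = -4*√(-⅕*2 + 36) = -4*√(-⅖ + 36) = -4*√890/5 ≈ -23.866)
p(L) = 11*L
1/p(H) = 1/(11*(-4*√890/5)) = 1/(-44*√890/5) = -√890/7832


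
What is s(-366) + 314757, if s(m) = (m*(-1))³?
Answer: 49342653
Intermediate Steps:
s(m) = -m³ (s(m) = (-m)³ = -m³)
s(-366) + 314757 = -1*(-366)³ + 314757 = -1*(-49027896) + 314757 = 49027896 + 314757 = 49342653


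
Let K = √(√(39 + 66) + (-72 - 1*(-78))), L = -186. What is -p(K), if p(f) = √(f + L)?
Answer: -I*√(186 - √(6 + √105)) ≈ -13.49*I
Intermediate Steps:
K = √(6 + √105) (K = √(√105 + (-72 + 78)) = √(√105 + 6) = √(6 + √105) ≈ 4.0307)
p(f) = √(-186 + f) (p(f) = √(f - 186) = √(-186 + f))
-p(K) = -√(-186 + √(6 + √105))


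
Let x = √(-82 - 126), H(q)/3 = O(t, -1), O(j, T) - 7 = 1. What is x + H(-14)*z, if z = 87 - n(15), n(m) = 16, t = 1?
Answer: 1704 + 4*I*√13 ≈ 1704.0 + 14.422*I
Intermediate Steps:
O(j, T) = 8 (O(j, T) = 7 + 1 = 8)
H(q) = 24 (H(q) = 3*8 = 24)
x = 4*I*√13 (x = √(-208) = 4*I*√13 ≈ 14.422*I)
z = 71 (z = 87 - 1*16 = 87 - 16 = 71)
x + H(-14)*z = 4*I*√13 + 24*71 = 4*I*√13 + 1704 = 1704 + 4*I*√13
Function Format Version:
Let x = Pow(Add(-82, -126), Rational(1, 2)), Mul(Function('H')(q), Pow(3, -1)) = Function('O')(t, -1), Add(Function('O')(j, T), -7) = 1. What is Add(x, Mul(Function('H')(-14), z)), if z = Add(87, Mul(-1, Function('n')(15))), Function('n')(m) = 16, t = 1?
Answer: Add(1704, Mul(4, I, Pow(13, Rational(1, 2)))) ≈ Add(1704.0, Mul(14.422, I))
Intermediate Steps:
Function('O')(j, T) = 8 (Function('O')(j, T) = Add(7, 1) = 8)
Function('H')(q) = 24 (Function('H')(q) = Mul(3, 8) = 24)
x = Mul(4, I, Pow(13, Rational(1, 2))) (x = Pow(-208, Rational(1, 2)) = Mul(4, I, Pow(13, Rational(1, 2))) ≈ Mul(14.422, I))
z = 71 (z = Add(87, Mul(-1, 16)) = Add(87, -16) = 71)
Add(x, Mul(Function('H')(-14), z)) = Add(Mul(4, I, Pow(13, Rational(1, 2))), Mul(24, 71)) = Add(Mul(4, I, Pow(13, Rational(1, 2))), 1704) = Add(1704, Mul(4, I, Pow(13, Rational(1, 2))))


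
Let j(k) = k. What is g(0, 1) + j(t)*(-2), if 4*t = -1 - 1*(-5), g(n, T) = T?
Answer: -1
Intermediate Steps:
t = 1 (t = (-1 - 1*(-5))/4 = (-1 + 5)/4 = (1/4)*4 = 1)
g(0, 1) + j(t)*(-2) = 1 + 1*(-2) = 1 - 2 = -1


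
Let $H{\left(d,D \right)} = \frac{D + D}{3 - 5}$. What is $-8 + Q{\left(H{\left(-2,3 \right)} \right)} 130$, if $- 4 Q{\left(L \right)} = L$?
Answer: $\frac{179}{2} \approx 89.5$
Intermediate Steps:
$H{\left(d,D \right)} = - D$ ($H{\left(d,D \right)} = \frac{2 D}{-2} = 2 D \left(- \frac{1}{2}\right) = - D$)
$Q{\left(L \right)} = - \frac{L}{4}$
$-8 + Q{\left(H{\left(-2,3 \right)} \right)} 130 = -8 + - \frac{\left(-1\right) 3}{4} \cdot 130 = -8 + \left(- \frac{1}{4}\right) \left(-3\right) 130 = -8 + \frac{3}{4} \cdot 130 = -8 + \frac{195}{2} = \frac{179}{2}$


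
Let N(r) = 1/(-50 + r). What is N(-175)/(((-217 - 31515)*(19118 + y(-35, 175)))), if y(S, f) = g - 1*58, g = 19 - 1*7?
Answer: 1/136168358400 ≈ 7.3438e-12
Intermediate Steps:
g = 12 (g = 19 - 7 = 12)
y(S, f) = -46 (y(S, f) = 12 - 1*58 = 12 - 58 = -46)
N(-175)/(((-217 - 31515)*(19118 + y(-35, 175)))) = 1/((-50 - 175)*(((-217 - 31515)*(19118 - 46)))) = 1/((-225)*((-31732*19072))) = -1/225/(-605192704) = -1/225*(-1/605192704) = 1/136168358400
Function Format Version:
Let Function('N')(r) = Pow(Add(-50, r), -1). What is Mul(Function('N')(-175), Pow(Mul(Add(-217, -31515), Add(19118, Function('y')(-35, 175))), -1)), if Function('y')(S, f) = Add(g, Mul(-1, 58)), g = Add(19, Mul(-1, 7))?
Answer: Rational(1, 136168358400) ≈ 7.3438e-12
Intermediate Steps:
g = 12 (g = Add(19, -7) = 12)
Function('y')(S, f) = -46 (Function('y')(S, f) = Add(12, Mul(-1, 58)) = Add(12, -58) = -46)
Mul(Function('N')(-175), Pow(Mul(Add(-217, -31515), Add(19118, Function('y')(-35, 175))), -1)) = Mul(Pow(Add(-50, -175), -1), Pow(Mul(Add(-217, -31515), Add(19118, -46)), -1)) = Mul(Pow(-225, -1), Pow(Mul(-31732, 19072), -1)) = Mul(Rational(-1, 225), Pow(-605192704, -1)) = Mul(Rational(-1, 225), Rational(-1, 605192704)) = Rational(1, 136168358400)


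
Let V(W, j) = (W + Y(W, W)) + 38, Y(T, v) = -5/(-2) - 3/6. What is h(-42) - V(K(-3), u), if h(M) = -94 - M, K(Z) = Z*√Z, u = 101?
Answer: -92 + 3*I*√3 ≈ -92.0 + 5.1962*I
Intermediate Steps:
K(Z) = Z^(3/2)
Y(T, v) = 2 (Y(T, v) = -5*(-½) - 3*⅙ = 5/2 - ½ = 2)
V(W, j) = 40 + W (V(W, j) = (W + 2) + 38 = (2 + W) + 38 = 40 + W)
h(-42) - V(K(-3), u) = (-94 - 1*(-42)) - (40 + (-3)^(3/2)) = (-94 + 42) - (40 - 3*I*√3) = -52 + (-40 + 3*I*√3) = -92 + 3*I*√3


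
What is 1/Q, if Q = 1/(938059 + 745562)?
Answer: 1683621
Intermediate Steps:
Q = 1/1683621 ≈ 5.9396e-7
1/Q = 1/(1/1683621) = 1683621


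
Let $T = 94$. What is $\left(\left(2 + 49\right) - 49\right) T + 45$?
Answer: $233$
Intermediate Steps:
$\left(\left(2 + 49\right) - 49\right) T + 45 = \left(\left(2 + 49\right) - 49\right) 94 + 45 = \left(51 - 49\right) 94 + 45 = 2 \cdot 94 + 45 = 188 + 45 = 233$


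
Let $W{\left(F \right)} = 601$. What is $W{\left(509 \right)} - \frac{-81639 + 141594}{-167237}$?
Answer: $\frac{14367056}{23891} \approx 601.36$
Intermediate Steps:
$W{\left(509 \right)} - \frac{-81639 + 141594}{-167237} = 601 - \frac{-81639 + 141594}{-167237} = 601 - 59955 \left(- \frac{1}{167237}\right) = 601 - - \frac{8565}{23891} = 601 + \frac{8565}{23891} = \frac{14367056}{23891}$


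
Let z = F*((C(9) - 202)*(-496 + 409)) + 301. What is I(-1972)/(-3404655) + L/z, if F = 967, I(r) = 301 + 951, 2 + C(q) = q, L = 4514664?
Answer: 1918791716251/6981864724710 ≈ 0.27483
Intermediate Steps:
C(q) = -2 + q
I(r) = 1252
z = 16405456 (z = 967*(((-2 + 9) - 202)*(-496 + 409)) + 301 = 967*((7 - 202)*(-87)) + 301 = 967*(-195*(-87)) + 301 = 967*16965 + 301 = 16405155 + 301 = 16405456)
I(-1972)/(-3404655) + L/z = 1252/(-3404655) + 4514664/16405456 = 1252*(-1/3404655) + 4514664*(1/16405456) = -1252/3404655 + 564333/2050682 = 1918791716251/6981864724710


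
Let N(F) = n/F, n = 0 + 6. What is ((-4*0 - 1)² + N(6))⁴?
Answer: 16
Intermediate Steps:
n = 6
N(F) = 6/F
((-4*0 - 1)² + N(6))⁴ = ((-4*0 - 1)² + 6/6)⁴ = ((0 - 1)² + 6*(⅙))⁴ = ((-1)² + 1)⁴ = (1 + 1)⁴ = 2⁴ = 16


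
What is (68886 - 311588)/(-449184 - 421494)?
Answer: 121351/435339 ≈ 0.27875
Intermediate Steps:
(68886 - 311588)/(-449184 - 421494) = -242702/(-870678) = -242702*(-1/870678) = 121351/435339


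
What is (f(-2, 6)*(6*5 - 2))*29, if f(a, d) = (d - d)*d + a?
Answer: -1624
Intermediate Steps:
f(a, d) = a (f(a, d) = 0*d + a = 0 + a = a)
(f(-2, 6)*(6*5 - 2))*29 = -2*(6*5 - 2)*29 = -2*(30 - 2)*29 = -2*28*29 = -56*29 = -1624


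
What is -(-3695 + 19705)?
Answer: -16010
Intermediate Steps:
-(-3695 + 19705) = -1*16010 = -16010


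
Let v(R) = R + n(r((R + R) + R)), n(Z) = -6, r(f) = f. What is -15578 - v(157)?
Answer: -15729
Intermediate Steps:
v(R) = -6 + R (v(R) = R - 6 = -6 + R)
-15578 - v(157) = -15578 - (-6 + 157) = -15578 - 1*151 = -15578 - 151 = -15729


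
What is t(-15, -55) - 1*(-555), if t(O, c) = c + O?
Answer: 485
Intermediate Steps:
t(O, c) = O + c
t(-15, -55) - 1*(-555) = (-15 - 55) - 1*(-555) = -70 + 555 = 485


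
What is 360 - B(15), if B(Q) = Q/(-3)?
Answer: 365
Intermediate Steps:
B(Q) = -Q/3 (B(Q) = Q*(-⅓) = -Q/3)
360 - B(15) = 360 - (-1)*15/3 = 360 - 1*(-5) = 360 + 5 = 365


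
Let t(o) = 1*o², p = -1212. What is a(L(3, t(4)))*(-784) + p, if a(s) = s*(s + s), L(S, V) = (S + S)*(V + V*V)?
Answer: -4176250044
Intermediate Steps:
t(o) = o²
L(S, V) = 2*S*(V + V²) (L(S, V) = (2*S)*(V + V²) = 2*S*(V + V²))
a(s) = 2*s² (a(s) = s*(2*s) = 2*s²)
a(L(3, t(4)))*(-784) + p = (2*(2*3*4²*(1 + 4²))²)*(-784) - 1212 = (2*(2*3*16*(1 + 16))²)*(-784) - 1212 = (2*(2*3*16*17)²)*(-784) - 1212 = (2*1632²)*(-784) - 1212 = (2*2663424)*(-784) - 1212 = 5326848*(-784) - 1212 = -4176248832 - 1212 = -4176250044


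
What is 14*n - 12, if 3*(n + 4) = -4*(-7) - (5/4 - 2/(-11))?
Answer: 3695/66 ≈ 55.985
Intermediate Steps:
n = 641/132 (n = -4 + (-4*(-7) - (5/4 - 2/(-11)))/3 = -4 + (28 - (5*(¼) - 2*(-1/11)))/3 = -4 + (28 - (5/4 + 2/11))/3 = -4 + (28 - 1*63/44)/3 = -4 + (28 - 63/44)/3 = -4 + (⅓)*(1169/44) = -4 + 1169/132 = 641/132 ≈ 4.8561)
14*n - 12 = 14*(641/132) - 12 = 4487/66 - 12 = 3695/66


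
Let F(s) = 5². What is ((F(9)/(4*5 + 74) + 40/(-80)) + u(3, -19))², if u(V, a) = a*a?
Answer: 287505936/2209 ≈ 1.3015e+5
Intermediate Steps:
F(s) = 25
u(V, a) = a²
((F(9)/(4*5 + 74) + 40/(-80)) + u(3, -19))² = ((25/(4*5 + 74) + 40/(-80)) + (-19)²)² = ((25/(20 + 74) + 40*(-1/80)) + 361)² = ((25/94 - ½) + 361)² = (-11/47 + 361)² = (16956/47)² = 287505936/2209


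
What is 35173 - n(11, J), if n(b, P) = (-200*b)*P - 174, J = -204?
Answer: -413453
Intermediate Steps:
n(b, P) = -174 - 200*P*b (n(b, P) = -200*P*b - 174 = -174 - 200*P*b)
35173 - n(11, J) = 35173 - (-174 - 200*(-204)*11) = 35173 - (-174 + 448800) = 35173 - 1*448626 = 35173 - 448626 = -413453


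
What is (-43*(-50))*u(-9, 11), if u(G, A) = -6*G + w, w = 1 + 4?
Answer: 126850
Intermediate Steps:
w = 5
u(G, A) = 5 - 6*G (u(G, A) = -6*G + 5 = 5 - 6*G)
(-43*(-50))*u(-9, 11) = (-43*(-50))*(5 - 6*(-9)) = 2150*(5 + 54) = 2150*59 = 126850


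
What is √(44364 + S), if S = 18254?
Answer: √62618 ≈ 250.24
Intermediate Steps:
√(44364 + S) = √(44364 + 18254) = √62618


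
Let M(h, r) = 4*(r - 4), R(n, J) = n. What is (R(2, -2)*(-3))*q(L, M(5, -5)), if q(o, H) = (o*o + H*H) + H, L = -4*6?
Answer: -11016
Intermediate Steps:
M(h, r) = -16 + 4*r (M(h, r) = 4*(-4 + r) = -16 + 4*r)
L = -24
q(o, H) = H + H**2 + o**2 (q(o, H) = (o**2 + H**2) + H = (H**2 + o**2) + H = H + H**2 + o**2)
(R(2, -2)*(-3))*q(L, M(5, -5)) = (2*(-3))*((-16 + 4*(-5)) + (-16 + 4*(-5))**2 + (-24)**2) = -6*((-16 - 20) + (-16 - 20)**2 + 576) = -6*(-36 + (-36)**2 + 576) = -6*(-36 + 1296 + 576) = -6*1836 = -11016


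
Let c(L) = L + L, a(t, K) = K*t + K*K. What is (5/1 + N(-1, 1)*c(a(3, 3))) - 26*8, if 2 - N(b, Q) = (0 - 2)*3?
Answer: 85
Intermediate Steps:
N(b, Q) = 8 (N(b, Q) = 2 - (0 - 2)*3 = 2 - (-2)*3 = 2 - 1*(-6) = 2 + 6 = 8)
a(t, K) = K² + K*t (a(t, K) = K*t + K² = K² + K*t)
c(L) = 2*L
(5/1 + N(-1, 1)*c(a(3, 3))) - 26*8 = (5/1 + 8*(2*(3*(3 + 3)))) - 26*8 = (5*1 + 8*(2*(3*6))) - 208 = (5 + 8*(2*18)) - 208 = (5 + 8*36) - 208 = (5 + 288) - 208 = 293 - 208 = 85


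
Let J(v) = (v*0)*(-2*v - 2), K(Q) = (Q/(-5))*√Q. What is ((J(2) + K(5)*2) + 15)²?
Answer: 245 - 60*√5 ≈ 110.84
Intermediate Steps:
K(Q) = -Q^(3/2)/5 (K(Q) = (Q*(-⅕))*√Q = (-Q/5)*√Q = -Q^(3/2)/5)
J(v) = 0 (J(v) = 0*(-2 - 2*v) = 0)
((J(2) + K(5)*2) + 15)² = ((0 - √5*2) + 15)² = ((0 - 2*√5) + 15)² = (-2*√5 + 15)² = (15 - 2*√5)²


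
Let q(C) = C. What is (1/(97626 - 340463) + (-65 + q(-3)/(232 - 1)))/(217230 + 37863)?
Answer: -57887719/227135402417 ≈ -0.00025486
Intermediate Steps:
(1/(97626 - 340463) + (-65 + q(-3)/(232 - 1)))/(217230 + 37863) = (1/(97626 - 340463) + (-65 - 3/(232 - 1)))/(217230 + 37863) = (1/(-242837) + (-65 - 3/231))/255093 = (-1/242837 + (-65 + (1/231)*(-3)))*(1/255093) = (-1/242837 + (-65 - 1/77))*(1/255093) = (-1/242837 - 5006/77)*(1/255093) = -173663157/2671207*1/255093 = -57887719/227135402417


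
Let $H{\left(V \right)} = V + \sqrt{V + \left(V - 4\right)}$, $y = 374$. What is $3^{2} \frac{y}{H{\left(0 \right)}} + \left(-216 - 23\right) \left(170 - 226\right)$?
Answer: $13384 - 1683 i \approx 13384.0 - 1683.0 i$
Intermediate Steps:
$H{\left(V \right)} = V + \sqrt{-4 + 2 V}$ ($H{\left(V \right)} = V + \sqrt{V + \left(V - 4\right)} = V + \sqrt{V + \left(-4 + V\right)} = V + \sqrt{-4 + 2 V}$)
$3^{2} \frac{y}{H{\left(0 \right)}} + \left(-216 - 23\right) \left(170 - 226\right) = 3^{2} \frac{374}{0 + \sqrt{-4 + 2 \cdot 0}} + \left(-216 - 23\right) \left(170 - 226\right) = 9 \frac{374}{0 + \sqrt{-4 + 0}} - -13384 = 9 \frac{374}{0 + \sqrt{-4}} + 13384 = 9 \frac{374}{0 + 2 i} + 13384 = 9 \frac{374}{2 i} + 13384 = 9 \cdot 374 \left(- \frac{i}{2}\right) + 13384 = 9 \left(- 187 i\right) + 13384 = - 1683 i + 13384 = 13384 - 1683 i$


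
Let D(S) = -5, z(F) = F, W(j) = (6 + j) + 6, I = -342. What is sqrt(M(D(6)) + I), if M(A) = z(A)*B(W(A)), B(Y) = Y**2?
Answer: I*sqrt(587) ≈ 24.228*I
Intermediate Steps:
W(j) = 12 + j
M(A) = A*(12 + A)**2
sqrt(M(D(6)) + I) = sqrt(-5*(12 - 5)**2 - 342) = sqrt(-5*7**2 - 342) = sqrt(-5*49 - 342) = sqrt(-245 - 342) = sqrt(-587) = I*sqrt(587)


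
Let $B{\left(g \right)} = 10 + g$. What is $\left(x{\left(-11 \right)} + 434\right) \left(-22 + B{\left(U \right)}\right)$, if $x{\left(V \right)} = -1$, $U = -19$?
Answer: $-13423$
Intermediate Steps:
$\left(x{\left(-11 \right)} + 434\right) \left(-22 + B{\left(U \right)}\right) = \left(-1 + 434\right) \left(-22 + \left(10 - 19\right)\right) = 433 \left(-22 - 9\right) = 433 \left(-31\right) = -13423$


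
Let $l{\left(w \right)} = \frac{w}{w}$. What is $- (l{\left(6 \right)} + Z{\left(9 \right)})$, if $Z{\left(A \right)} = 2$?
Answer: $-3$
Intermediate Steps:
$l{\left(w \right)} = 1$
$- (l{\left(6 \right)} + Z{\left(9 \right)}) = - (1 + 2) = \left(-1\right) 3 = -3$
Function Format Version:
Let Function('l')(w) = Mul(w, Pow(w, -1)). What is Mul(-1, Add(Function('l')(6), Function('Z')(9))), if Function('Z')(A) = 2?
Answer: -3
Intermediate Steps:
Function('l')(w) = 1
Mul(-1, Add(Function('l')(6), Function('Z')(9))) = Mul(-1, Add(1, 2)) = Mul(-1, 3) = -3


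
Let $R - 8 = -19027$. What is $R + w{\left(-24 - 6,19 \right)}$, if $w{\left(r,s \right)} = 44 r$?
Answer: $-20339$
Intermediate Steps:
$R = -19019$ ($R = 8 - 19027 = -19019$)
$R + w{\left(-24 - 6,19 \right)} = -19019 + 44 \left(-24 - 6\right) = -19019 + 44 \left(-30\right) = -19019 - 1320 = -20339$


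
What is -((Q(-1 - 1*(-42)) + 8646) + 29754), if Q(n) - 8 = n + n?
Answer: -38490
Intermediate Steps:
Q(n) = 8 + 2*n (Q(n) = 8 + (n + n) = 8 + 2*n)
-((Q(-1 - 1*(-42)) + 8646) + 29754) = -(((8 + 2*(-1 - 1*(-42))) + 8646) + 29754) = -(((8 + 2*(-1 + 42)) + 8646) + 29754) = -(((8 + 2*41) + 8646) + 29754) = -(((8 + 82) + 8646) + 29754) = -((90 + 8646) + 29754) = -(8736 + 29754) = -1*38490 = -38490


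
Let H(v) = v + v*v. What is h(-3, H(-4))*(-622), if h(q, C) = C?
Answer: -7464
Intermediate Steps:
H(v) = v + v²
h(-3, H(-4))*(-622) = -4*(1 - 4)*(-622) = -4*(-3)*(-622) = 12*(-622) = -7464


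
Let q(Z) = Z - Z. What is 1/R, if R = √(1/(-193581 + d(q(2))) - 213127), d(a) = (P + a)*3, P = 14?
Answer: -I*√7983171465920706/41248386454 ≈ -0.0021661*I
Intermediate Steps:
q(Z) = 0
d(a) = 42 + 3*a (d(a) = (14 + a)*3 = 42 + 3*a)
R = I*√7983171465920706/193539 (R = √(1/(-193581 + (42 + 3*0)) - 213127) = √(1/(-193581 + (42 + 0)) - 213127) = √(1/(-193581 + 42) - 213127) = √(1/(-193539) - 213127) = √(-1/193539 - 213127) = √(-41248386454/193539) = I*√7983171465920706/193539 ≈ 461.66*I)
1/R = 1/(I*√7983171465920706/193539) = -I*√7983171465920706/41248386454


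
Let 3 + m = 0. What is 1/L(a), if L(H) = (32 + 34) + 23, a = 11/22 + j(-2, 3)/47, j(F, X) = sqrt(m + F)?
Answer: 1/89 ≈ 0.011236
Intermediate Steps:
m = -3 (m = -3 + 0 = -3)
j(F, X) = sqrt(-3 + F)
a = 1/2 + I*sqrt(5)/47 (a = 11/22 + sqrt(-3 - 2)/47 = 11*(1/22) + sqrt(-5)*(1/47) = 1/2 + (I*sqrt(5))*(1/47) = 1/2 + I*sqrt(5)/47 ≈ 0.5 + 0.047576*I)
L(H) = 89 (L(H) = 66 + 23 = 89)
1/L(a) = 1/89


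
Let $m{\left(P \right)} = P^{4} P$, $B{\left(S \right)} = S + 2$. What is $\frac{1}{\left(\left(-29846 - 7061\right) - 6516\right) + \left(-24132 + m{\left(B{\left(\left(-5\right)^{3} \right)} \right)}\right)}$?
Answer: $- \frac{1}{28153124398} \approx -3.552 \cdot 10^{-11}$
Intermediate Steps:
$B{\left(S \right)} = 2 + S$
$m{\left(P \right)} = P^{5}$
$\frac{1}{\left(\left(-29846 - 7061\right) - 6516\right) + \left(-24132 + m{\left(B{\left(\left(-5\right)^{3} \right)} \right)}\right)} = \frac{1}{\left(\left(-29846 - 7061\right) - 6516\right) + \left(-24132 + \left(2 + \left(-5\right)^{3}\right)^{5}\right)} = \frac{1}{\left(-36907 - 6516\right) + \left(-24132 + \left(2 - 125\right)^{5}\right)} = \frac{1}{-43423 + \left(-24132 + \left(-123\right)^{5}\right)} = \frac{1}{-43423 - 28153080975} = \frac{1}{-28153124398} = - \frac{1}{28153124398}$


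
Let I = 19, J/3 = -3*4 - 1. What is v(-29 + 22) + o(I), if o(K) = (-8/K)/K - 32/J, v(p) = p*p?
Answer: 701111/14079 ≈ 49.798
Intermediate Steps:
v(p) = p²
J = -39 (J = 3*(-3*4 - 1) = 3*(-12 - 1) = 3*(-13) = -39)
o(K) = 32/39 - 8/K² (o(K) = (-8/K)/K - 32/(-39) = -8/K² - 32*(-1/39) = -8/K² + 32/39 = 32/39 - 8/K²)
v(-29 + 22) + o(I) = (-29 + 22)² + (32/39 - 8/19²) = (-7)² + (32/39 - 8*1/361) = 49 + (32/39 - 8/361) = 49 + 11240/14079 = 701111/14079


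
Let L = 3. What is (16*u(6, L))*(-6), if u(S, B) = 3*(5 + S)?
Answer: -3168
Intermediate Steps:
u(S, B) = 15 + 3*S
(16*u(6, L))*(-6) = (16*(15 + 3*6))*(-6) = (16*(15 + 18))*(-6) = (16*33)*(-6) = 528*(-6) = -3168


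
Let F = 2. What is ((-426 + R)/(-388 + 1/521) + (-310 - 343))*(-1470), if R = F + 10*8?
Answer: 193779467490/202147 ≈ 9.5861e+5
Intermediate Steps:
R = 82 (R = 2 + 10*8 = 2 + 80 = 82)
((-426 + R)/(-388 + 1/521) + (-310 - 343))*(-1470) = ((-426 + 82)/(-388 + 1/521) + (-310 - 343))*(-1470) = (-344/(-388 + 1/521) - 653)*(-1470) = (-344/(-202147/521) - 653)*(-1470) = (-344*(-521/202147) - 653)*(-1470) = (179224/202147 - 653)*(-1470) = -131822767/202147*(-1470) = 193779467490/202147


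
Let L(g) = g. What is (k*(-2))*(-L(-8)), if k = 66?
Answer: -1056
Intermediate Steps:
(k*(-2))*(-L(-8)) = (66*(-2))*(-1*(-8)) = -132*8 = -1056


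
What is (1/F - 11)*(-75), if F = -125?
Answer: 4128/5 ≈ 825.60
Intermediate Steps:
(1/F - 11)*(-75) = (1/(-125) - 11)*(-75) = (-1/125 - 11)*(-75) = -1376/125*(-75) = 4128/5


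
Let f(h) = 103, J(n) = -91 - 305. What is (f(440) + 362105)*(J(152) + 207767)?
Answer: 75111435168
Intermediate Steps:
J(n) = -396
(f(440) + 362105)*(J(152) + 207767) = (103 + 362105)*(-396 + 207767) = 362208*207371 = 75111435168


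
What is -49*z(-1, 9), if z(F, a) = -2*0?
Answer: 0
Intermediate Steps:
z(F, a) = 0
-49*z(-1, 9) = -49*0 = 0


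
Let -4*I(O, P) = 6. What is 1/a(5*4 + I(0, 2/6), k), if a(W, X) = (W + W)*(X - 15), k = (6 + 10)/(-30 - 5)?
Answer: -35/20017 ≈ -0.0017485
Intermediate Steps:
I(O, P) = -3/2 (I(O, P) = -¼*6 = -3/2)
k = -16/35 (k = 16/(-35) = 16*(-1/35) = -16/35 ≈ -0.45714)
a(W, X) = 2*W*(-15 + X) (a(W, X) = (2*W)*(-15 + X) = 2*W*(-15 + X))
1/a(5*4 + I(0, 2/6), k) = 1/(2*(5*4 - 3/2)*(-15 - 16/35)) = 1/(2*(20 - 3/2)*(-541/35)) = 1/(2*(37/2)*(-541/35)) = 1/(-20017/35) = -35/20017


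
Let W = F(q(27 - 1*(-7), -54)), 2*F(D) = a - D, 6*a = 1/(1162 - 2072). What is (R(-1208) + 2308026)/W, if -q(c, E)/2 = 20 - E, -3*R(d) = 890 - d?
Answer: 25196007200/808079 ≈ 31180.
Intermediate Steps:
R(d) = -890/3 + d/3 (R(d) = -(890 - d)/3 = -890/3 + d/3)
a = -1/5460 (a = 1/(6*(1162 - 2072)) = (⅙)/(-910) = (⅙)*(-1/910) = -1/5460 ≈ -0.00018315)
q(c, E) = -40 + 2*E (q(c, E) = -2*(20 - E) = -40 + 2*E)
F(D) = -1/10920 - D/2 (F(D) = (-1/5460 - D)/2 = -1/10920 - D/2)
W = 808079/10920 (W = -1/10920 - (-40 + 2*(-54))/2 = -1/10920 - (-40 - 108)/2 = -1/10920 - ½*(-148) = -1/10920 + 74 = 808079/10920 ≈ 74.000)
(R(-1208) + 2308026)/W = ((-890/3 + (⅓)*(-1208)) + 2308026)/(808079/10920) = ((-890/3 - 1208/3) + 2308026)*(10920/808079) = (-2098/3 + 2308026)*(10920/808079) = (6921980/3)*(10920/808079) = 25196007200/808079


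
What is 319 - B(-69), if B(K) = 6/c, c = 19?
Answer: 6055/19 ≈ 318.68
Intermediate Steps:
B(K) = 6/19
319 - B(-69) = 319 - 1*6/19 = 319 - 6/19 = 6055/19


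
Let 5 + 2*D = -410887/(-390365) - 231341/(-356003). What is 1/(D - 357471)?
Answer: -277942222190/99356742379602839 ≈ -2.7974e-6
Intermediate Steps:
D = -458271121349/277942222190 (D = -5/2 + (-410887/(-390365) - 231341/(-356003))/2 = -5/2 + (-410887*(-1/390365) - 231341*(-1/356003))/2 = -5/2 + (410887/390365 + 231341/356003)/2 = -5/2 + (1/2)*(236584434126/138971111095) = -5/2 + 118292217063/138971111095 = -458271121349/277942222190 ≈ -1.6488)
1/(D - 357471) = 1/(-458271121349/277942222190 - 357471) = 1/(-99356742379602839/277942222190) = -277942222190/99356742379602839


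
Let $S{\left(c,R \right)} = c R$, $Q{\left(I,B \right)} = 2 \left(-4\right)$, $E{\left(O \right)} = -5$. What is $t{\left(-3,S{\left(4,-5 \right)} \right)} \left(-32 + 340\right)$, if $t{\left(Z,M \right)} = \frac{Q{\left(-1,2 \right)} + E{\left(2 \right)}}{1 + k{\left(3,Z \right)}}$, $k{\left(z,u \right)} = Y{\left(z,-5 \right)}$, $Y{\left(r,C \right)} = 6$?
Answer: $-572$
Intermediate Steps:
$k{\left(z,u \right)} = 6$
$Q{\left(I,B \right)} = -8$
$S{\left(c,R \right)} = R c$
$t{\left(Z,M \right)} = - \frac{13}{7}$ ($t{\left(Z,M \right)} = \frac{-8 - 5}{1 + 6} = - \frac{13}{7}$)
$t{\left(-3,S{\left(4,-5 \right)} \right)} \left(-32 + 340\right) = - \frac{13 \left(-32 + 340\right)}{7} = \left(- \frac{13}{7}\right) 308 = -572$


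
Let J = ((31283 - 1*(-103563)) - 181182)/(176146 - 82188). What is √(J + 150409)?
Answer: √331955551554897/46979 ≈ 387.83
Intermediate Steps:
J = -23168/46979 (J = ((31283 + 103563) - 181182)/93958 = (134846 - 181182)*(1/93958) = -46336*1/93958 = -23168/46979 ≈ -0.49316)
√(J + 150409) = √(-23168/46979 + 150409) = √(7066041243/46979) = √331955551554897/46979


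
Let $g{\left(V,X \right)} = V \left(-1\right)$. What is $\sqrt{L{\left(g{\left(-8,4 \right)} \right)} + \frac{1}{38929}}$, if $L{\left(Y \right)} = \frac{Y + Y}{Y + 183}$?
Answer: $\frac{\sqrt{4632687446145}}{7435439} \approx 0.28947$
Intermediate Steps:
$g{\left(V,X \right)} = - V$
$L{\left(Y \right)} = \frac{2 Y}{183 + Y}$
$\sqrt{L{\left(g{\left(-8,4 \right)} \right)} + \frac{1}{38929}} = \sqrt{\frac{2 \left(\left(-1\right) \left(-8\right)\right)}{183 - -8} + \frac{1}{38929}} = \sqrt{2 \cdot 8 \frac{1}{183 + 8} + \frac{1}{38929}} = \sqrt{2 \cdot 8 \cdot \frac{1}{191} + \frac{1}{38929}} = \sqrt{\frac{16}{191} + \frac{1}{38929}} = \sqrt{\frac{623055}{7435439}} = \frac{\sqrt{4632687446145}}{7435439}$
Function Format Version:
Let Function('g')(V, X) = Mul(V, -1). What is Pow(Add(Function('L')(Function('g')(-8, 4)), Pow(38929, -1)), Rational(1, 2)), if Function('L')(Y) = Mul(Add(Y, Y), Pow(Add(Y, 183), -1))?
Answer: Mul(Rational(1, 7435439), Pow(4632687446145, Rational(1, 2))) ≈ 0.28947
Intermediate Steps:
Function('g')(V, X) = Mul(-1, V)
Function('L')(Y) = Mul(2, Y, Pow(Add(183, Y), -1)) (Function('L')(Y) = Mul(Mul(2, Y), Pow(Add(183, Y), -1)) = Mul(2, Y, Pow(Add(183, Y), -1)))
Pow(Add(Function('L')(Function('g')(-8, 4)), Pow(38929, -1)), Rational(1, 2)) = Pow(Add(Mul(2, Mul(-1, -8), Pow(Add(183, Mul(-1, -8)), -1)), Pow(38929, -1)), Rational(1, 2)) = Pow(Add(Mul(2, 8, Pow(Add(183, 8), -1)), Rational(1, 38929)), Rational(1, 2)) = Pow(Add(Mul(2, 8, Pow(191, -1)), Rational(1, 38929)), Rational(1, 2)) = Pow(Add(Mul(2, 8, Rational(1, 191)), Rational(1, 38929)), Rational(1, 2)) = Pow(Add(Rational(16, 191), Rational(1, 38929)), Rational(1, 2)) = Pow(Rational(623055, 7435439), Rational(1, 2)) = Mul(Rational(1, 7435439), Pow(4632687446145, Rational(1, 2)))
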